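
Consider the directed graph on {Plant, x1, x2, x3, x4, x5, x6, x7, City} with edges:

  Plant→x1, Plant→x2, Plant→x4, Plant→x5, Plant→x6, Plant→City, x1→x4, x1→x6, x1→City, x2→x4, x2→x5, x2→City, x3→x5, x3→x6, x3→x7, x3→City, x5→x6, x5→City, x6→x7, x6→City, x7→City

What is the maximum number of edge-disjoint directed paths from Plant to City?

5

Assign every edge capacity 1; by Menger, the answer equals the max flow.
Path Plant→City (+1); total 1.
Path Plant→x1→City (+1); total 2.
Path Plant→x2→City (+1); total 3.
Path Plant→x5→City (+1); total 4.
Path Plant→x6→City (+1); total 5.
No residual Plant→City path; max flow = 5.
Certifying cut of size 5: {Plant→City, Plant→x1, Plant→x2, Plant→x5, Plant→x6}.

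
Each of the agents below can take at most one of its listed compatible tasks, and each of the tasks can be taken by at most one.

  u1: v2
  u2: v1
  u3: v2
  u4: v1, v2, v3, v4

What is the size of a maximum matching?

3

Unit-capacity flow: source→left, listed edges, right→sink; max matching = max flow.
Augmenting path u1→v2 (+1); matched 1.
Augmenting path u2→v1 (+1); matched 2.
Augmenting path u4→v3 (+1); matched 3.
No augmenting path remains; maximum matching = 3.
König certificate: {u2, u4, v2} is a vertex cover of size 3 (every listed pair touches it), so no matching can be larger.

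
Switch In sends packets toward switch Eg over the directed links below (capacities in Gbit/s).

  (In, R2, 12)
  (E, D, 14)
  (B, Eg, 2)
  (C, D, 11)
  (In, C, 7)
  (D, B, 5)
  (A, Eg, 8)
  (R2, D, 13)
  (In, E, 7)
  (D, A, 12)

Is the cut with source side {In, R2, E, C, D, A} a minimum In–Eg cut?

Given cut capacity: 5 + 8 = 13.
Augment In→R2→D→A→Eg: bottleneck 8, flow now 8.
Augment In→R2→D→B→Eg: bottleneck 2, flow now 10.
No augmenting path remains; maximum flow = 10.
In the residual graph, reachable from In: {In, R2, E, C, D, A, B}.
Min-cut edges: A→Eg (8), B→Eg (2); capacity 8 + 2 = 10.
Cut capacity 13 exceeds the max flow 10, so it is not minimum.

No — its capacity is 13, but the minimum cut has capacity 10.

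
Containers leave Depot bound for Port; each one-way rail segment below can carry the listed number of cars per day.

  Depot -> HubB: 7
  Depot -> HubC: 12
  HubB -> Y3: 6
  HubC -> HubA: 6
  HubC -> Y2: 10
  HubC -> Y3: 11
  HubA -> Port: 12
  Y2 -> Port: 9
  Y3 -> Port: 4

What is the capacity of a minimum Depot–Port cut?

Augment Depot→HubB→Y3→Port: bottleneck 4, flow now 4.
Augment Depot→HubC→HubA→Port: bottleneck 6, flow now 10.
Augment Depot→HubC→Y2→Port: bottleneck 6, flow now 16.
No augmenting path remains; maximum flow = 16.
By max-flow min-cut, the minimum cut capacity equals the max flow.
In the residual graph, reachable from Depot: {Depot, HubB, Y3}.
Min-cut edges: Depot→HubC (12), Y3→Port (4); capacity 12 + 4 = 16.

16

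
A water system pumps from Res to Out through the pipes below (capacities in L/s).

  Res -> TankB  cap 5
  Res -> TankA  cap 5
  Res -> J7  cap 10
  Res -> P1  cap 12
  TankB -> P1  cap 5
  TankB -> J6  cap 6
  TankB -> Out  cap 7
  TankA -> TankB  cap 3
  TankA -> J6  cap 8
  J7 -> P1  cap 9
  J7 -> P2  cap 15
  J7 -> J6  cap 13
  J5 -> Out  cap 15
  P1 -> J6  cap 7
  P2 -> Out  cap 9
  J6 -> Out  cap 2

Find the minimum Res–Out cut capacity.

18

Augment Res→TankB→Out: bottleneck 5, flow now 5.
Augment Res→TankA→TankB→Out: bottleneck 2, flow now 7.
Augment Res→TankA→J6→Out: bottleneck 2, flow now 9.
Augment Res→J7→P2→Out: bottleneck 9, flow now 18.
No augmenting path remains; maximum flow = 18.
By max-flow min-cut, the minimum cut capacity equals the max flow.
In the residual graph, reachable from Res: {Res, TankB, TankA, J7, P1, P2, J6}.
Min-cut edges: TankB→Out (7), P2→Out (9), J6→Out (2); capacity 7 + 9 + 2 = 18.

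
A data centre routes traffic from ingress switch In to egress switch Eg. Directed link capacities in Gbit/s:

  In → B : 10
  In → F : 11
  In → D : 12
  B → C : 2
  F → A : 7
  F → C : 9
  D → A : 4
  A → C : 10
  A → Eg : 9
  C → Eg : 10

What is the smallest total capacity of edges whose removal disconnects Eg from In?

17

Augment In→B→C→Eg: bottleneck 2, flow now 2.
Augment In→F→A→Eg: bottleneck 7, flow now 9.
Augment In→F→C→Eg: bottleneck 4, flow now 13.
Augment In→D→A→Eg: bottleneck 2, flow now 15.
Augment In→D→A→C→Eg: bottleneck 2, flow now 17.
No augmenting path remains; maximum flow = 17.
By max-flow min-cut, the minimum cut capacity equals the max flow.
In the residual graph, reachable from In: {In, B, D}.
Min-cut edges: In→F (11), B→C (2), D→A (4); capacity 11 + 2 + 4 = 17.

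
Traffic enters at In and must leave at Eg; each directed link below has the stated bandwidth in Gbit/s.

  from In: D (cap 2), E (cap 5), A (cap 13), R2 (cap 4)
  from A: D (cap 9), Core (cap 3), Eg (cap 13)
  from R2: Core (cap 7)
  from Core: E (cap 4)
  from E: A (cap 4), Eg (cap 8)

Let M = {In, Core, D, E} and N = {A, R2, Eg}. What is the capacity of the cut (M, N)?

Edges leaving {In, Core, D, E}: In→A (13), In→R2 (4), E→A (4), E→Eg (8).
Cut capacity = 13 + 4 + 4 + 8 = 29.

29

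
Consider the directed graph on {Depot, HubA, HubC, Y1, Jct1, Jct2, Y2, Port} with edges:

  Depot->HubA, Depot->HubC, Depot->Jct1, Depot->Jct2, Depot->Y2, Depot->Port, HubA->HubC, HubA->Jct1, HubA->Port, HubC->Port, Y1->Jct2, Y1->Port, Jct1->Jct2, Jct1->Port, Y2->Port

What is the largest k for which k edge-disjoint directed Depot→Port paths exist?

5

Assign every edge capacity 1; by Menger, the answer equals the max flow.
Path Depot→Port (+1); total 1.
Path Depot→HubA→Port (+1); total 2.
Path Depot→HubC→Port (+1); total 3.
Path Depot→Jct1→Port (+1); total 4.
Path Depot→Y2→Port (+1); total 5.
No residual Depot→Port path; max flow = 5.
Certifying cut of size 5: {Depot→HubA, Depot→HubC, Depot→Jct1, Depot→Port, Depot→Y2}.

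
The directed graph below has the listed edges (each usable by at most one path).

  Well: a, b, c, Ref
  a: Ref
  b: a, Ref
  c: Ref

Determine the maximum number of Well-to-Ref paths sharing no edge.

Assign every edge capacity 1; by Menger, the answer equals the max flow.
Path Well→Ref (+1); total 1.
Path Well→a→Ref (+1); total 2.
Path Well→b→Ref (+1); total 3.
Path Well→c→Ref (+1); total 4.
No residual Well→Ref path; max flow = 4.
Certifying cut of size 4: {Well→Ref, Well→a, Well→b, Well→c}.

4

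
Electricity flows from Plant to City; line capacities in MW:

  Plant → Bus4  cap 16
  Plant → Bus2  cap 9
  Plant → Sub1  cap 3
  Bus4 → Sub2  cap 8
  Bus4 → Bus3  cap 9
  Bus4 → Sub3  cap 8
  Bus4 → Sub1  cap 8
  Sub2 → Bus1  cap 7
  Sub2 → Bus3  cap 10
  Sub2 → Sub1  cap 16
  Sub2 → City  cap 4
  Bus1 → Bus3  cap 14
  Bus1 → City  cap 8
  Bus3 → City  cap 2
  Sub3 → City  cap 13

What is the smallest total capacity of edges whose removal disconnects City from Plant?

16

Augment Plant→Bus4→Sub2→City: bottleneck 4, flow now 4.
Augment Plant→Bus4→Bus3→City: bottleneck 2, flow now 6.
Augment Plant→Bus4→Sub3→City: bottleneck 8, flow now 14.
Augment Plant→Bus4→Sub2→Bus1→City: bottleneck 2, flow now 16.
No augmenting path remains; maximum flow = 16.
By max-flow min-cut, the minimum cut capacity equals the max flow.
In the residual graph, reachable from Plant: {Plant, Bus2, Sub1}.
Min-cut edges: Plant→Bus4 (16); capacity 16 = 16.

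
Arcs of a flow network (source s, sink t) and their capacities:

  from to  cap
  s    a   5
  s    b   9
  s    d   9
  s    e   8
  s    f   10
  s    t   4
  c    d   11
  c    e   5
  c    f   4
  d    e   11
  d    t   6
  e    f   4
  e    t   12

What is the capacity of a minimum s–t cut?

Augment s→t: bottleneck 4, flow now 4.
Augment s→d→t: bottleneck 6, flow now 10.
Augment s→e→t: bottleneck 8, flow now 18.
Augment s→d→e→t: bottleneck 3, flow now 21.
No augmenting path remains; maximum flow = 21.
By max-flow min-cut, the minimum cut capacity equals the max flow.
In the residual graph, reachable from s: {s, a, b, f}.
Min-cut edges: s→d (9), s→e (8), s→t (4); capacity 9 + 8 + 4 = 21.

21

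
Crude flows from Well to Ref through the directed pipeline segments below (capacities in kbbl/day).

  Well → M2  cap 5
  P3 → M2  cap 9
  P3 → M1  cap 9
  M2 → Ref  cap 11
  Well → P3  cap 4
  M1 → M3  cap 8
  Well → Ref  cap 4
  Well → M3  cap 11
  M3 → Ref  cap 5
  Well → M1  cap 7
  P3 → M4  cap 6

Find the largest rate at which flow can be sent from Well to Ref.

Augment Well→Ref: bottleneck 4, flow now 4.
Augment Well→M2→Ref: bottleneck 5, flow now 9.
Augment Well→M3→Ref: bottleneck 5, flow now 14.
Augment Well→P3→M2→Ref: bottleneck 4, flow now 18.
No augmenting path remains; maximum flow = 18.
In the residual graph, reachable from Well: {Well, M1, M3}.
Min-cut edges: Well→P3 (4), Well→M2 (5), Well→Ref (4), M3→Ref (5); capacity 4 + 5 + 4 + 5 = 18.
This cut is saturated, so no flow can exceed 18.

18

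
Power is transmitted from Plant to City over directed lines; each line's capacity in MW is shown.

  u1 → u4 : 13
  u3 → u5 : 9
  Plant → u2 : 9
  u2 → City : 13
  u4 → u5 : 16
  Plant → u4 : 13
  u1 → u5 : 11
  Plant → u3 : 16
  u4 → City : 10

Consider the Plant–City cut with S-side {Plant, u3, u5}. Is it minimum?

No — its capacity is 22, but the minimum cut has capacity 19.

Given cut capacity: 9 + 13 = 22.
Augment Plant→u2→City: bottleneck 9, flow now 9.
Augment Plant→u4→City: bottleneck 10, flow now 19.
No augmenting path remains; maximum flow = 19.
In the residual graph, reachable from Plant: {Plant, u3, u4, u5}.
Min-cut edges: Plant→u2 (9), u4→City (10); capacity 9 + 10 = 19.
Cut capacity 22 exceeds the max flow 19, so it is not minimum.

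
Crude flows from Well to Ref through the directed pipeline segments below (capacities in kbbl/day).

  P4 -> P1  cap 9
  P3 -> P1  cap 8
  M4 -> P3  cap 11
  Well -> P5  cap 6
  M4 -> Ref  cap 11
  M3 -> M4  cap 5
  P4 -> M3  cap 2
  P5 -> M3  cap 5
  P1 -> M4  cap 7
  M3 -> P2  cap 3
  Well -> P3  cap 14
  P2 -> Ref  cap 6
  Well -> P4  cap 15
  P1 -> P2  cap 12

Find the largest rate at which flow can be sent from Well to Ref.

Augment Well→P5→M3→P2→Ref: bottleneck 3, flow now 3.
Augment Well→P5→M3→M4→Ref: bottleneck 2, flow now 5.
Augment Well→P3→P1→P2→Ref: bottleneck 3, flow now 8.
Augment Well→P3→P1→M4→Ref: bottleneck 5, flow now 13.
Augment Well→P4→M3→M4→Ref: bottleneck 2, flow now 15.
Augment Well→P4→P1→M4→Ref: bottleneck 2, flow now 17.
No augmenting path remains; maximum flow = 17.
In the residual graph, reachable from Well: {Well, P5, P3, P4, M3, P1, P2, M4}.
Min-cut edges: P2→Ref (6), M4→Ref (11); capacity 6 + 11 = 17.
This cut is saturated, so no flow can exceed 17.

17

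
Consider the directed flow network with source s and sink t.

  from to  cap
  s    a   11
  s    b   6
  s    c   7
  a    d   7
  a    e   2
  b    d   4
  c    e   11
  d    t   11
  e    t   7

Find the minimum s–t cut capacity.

18

Augment s→a→d→t: bottleneck 7, flow now 7.
Augment s→a→e→t: bottleneck 2, flow now 9.
Augment s→b→d→t: bottleneck 4, flow now 13.
Augment s→c→e→t: bottleneck 5, flow now 18.
No augmenting path remains; maximum flow = 18.
By max-flow min-cut, the minimum cut capacity equals the max flow.
In the residual graph, reachable from s: {s, a, b, c, e}.
Min-cut edges: a→d (7), b→d (4), e→t (7); capacity 7 + 4 + 7 = 18.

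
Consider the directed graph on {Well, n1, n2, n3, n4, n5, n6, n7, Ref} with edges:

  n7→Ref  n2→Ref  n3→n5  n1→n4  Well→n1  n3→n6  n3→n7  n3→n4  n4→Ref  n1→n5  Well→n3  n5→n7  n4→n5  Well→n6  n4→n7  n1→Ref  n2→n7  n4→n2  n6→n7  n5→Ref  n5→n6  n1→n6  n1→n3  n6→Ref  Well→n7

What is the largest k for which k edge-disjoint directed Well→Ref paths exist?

4

Assign every edge capacity 1; by Menger, the answer equals the max flow.
Path Well→n1→Ref (+1); total 1.
Path Well→n6→Ref (+1); total 2.
Path Well→n7→Ref (+1); total 3.
Path Well→n3→n4→Ref (+1); total 4.
No residual Well→Ref path; max flow = 4.
Certifying cut of size 4: {Well→n1, Well→n3, Well→n6, Well→n7}.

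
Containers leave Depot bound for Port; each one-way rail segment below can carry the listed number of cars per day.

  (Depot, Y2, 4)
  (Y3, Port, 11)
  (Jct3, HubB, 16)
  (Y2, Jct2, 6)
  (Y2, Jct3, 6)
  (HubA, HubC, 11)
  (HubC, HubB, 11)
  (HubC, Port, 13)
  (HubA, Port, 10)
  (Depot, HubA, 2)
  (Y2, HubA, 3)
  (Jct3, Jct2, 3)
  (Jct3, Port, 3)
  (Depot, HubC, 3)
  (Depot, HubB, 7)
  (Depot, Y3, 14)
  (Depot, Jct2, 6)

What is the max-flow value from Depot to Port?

Augment Depot→Y3→Port: bottleneck 11, flow now 11.
Augment Depot→HubA→Port: bottleneck 2, flow now 13.
Augment Depot→HubC→Port: bottleneck 3, flow now 16.
Augment Depot→Y2→Jct3→Port: bottleneck 3, flow now 19.
Augment Depot→Y2→HubA→Port: bottleneck 1, flow now 20.
No augmenting path remains; maximum flow = 20.
In the residual graph, reachable from Depot: {Depot, Y3, Jct2, HubB}.
Min-cut edges: Depot→Y2 (4), Depot→HubA (2), Depot→HubC (3), Y3→Port (11); capacity 4 + 2 + 3 + 11 = 20.
This cut is saturated, so no flow can exceed 20.

20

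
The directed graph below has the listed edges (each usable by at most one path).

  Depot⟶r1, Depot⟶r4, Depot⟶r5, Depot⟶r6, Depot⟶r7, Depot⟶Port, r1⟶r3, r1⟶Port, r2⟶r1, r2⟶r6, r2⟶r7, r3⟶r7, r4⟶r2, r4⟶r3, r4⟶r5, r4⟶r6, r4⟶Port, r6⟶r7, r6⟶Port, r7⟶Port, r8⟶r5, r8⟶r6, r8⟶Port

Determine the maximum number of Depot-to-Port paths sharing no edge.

Assign every edge capacity 1; by Menger, the answer equals the max flow.
Path Depot→Port (+1); total 1.
Path Depot→r1→Port (+1); total 2.
Path Depot→r4→Port (+1); total 3.
Path Depot→r6→Port (+1); total 4.
Path Depot→r7→Port (+1); total 5.
No residual Depot→Port path; max flow = 5.
Certifying cut of size 5: {Depot→Port, Depot→r1, Depot→r4, Depot→r6, Depot→r7}.

5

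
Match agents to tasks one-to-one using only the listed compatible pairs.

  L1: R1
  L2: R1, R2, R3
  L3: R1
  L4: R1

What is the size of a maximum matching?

Unit-capacity flow: source→left, listed edges, right→sink; max matching = max flow.
Augmenting path L1→R1 (+1); matched 1.
Augmenting path L2→R2 (+1); matched 2.
No augmenting path remains; maximum matching = 2.
König certificate: {L2, R1} is a vertex cover of size 2 (every listed pair touches it), so no matching can be larger.

2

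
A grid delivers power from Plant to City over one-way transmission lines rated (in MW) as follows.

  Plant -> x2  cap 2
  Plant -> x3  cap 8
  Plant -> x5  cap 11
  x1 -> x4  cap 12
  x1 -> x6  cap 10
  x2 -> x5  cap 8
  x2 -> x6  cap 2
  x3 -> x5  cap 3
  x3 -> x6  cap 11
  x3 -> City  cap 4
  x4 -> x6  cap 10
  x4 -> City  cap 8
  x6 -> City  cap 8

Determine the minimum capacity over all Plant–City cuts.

Augment Plant→x3→City: bottleneck 4, flow now 4.
Augment Plant→x2→x6→City: bottleneck 2, flow now 6.
Augment Plant→x3→x6→City: bottleneck 4, flow now 10.
No augmenting path remains; maximum flow = 10.
By max-flow min-cut, the minimum cut capacity equals the max flow.
In the residual graph, reachable from Plant: {Plant, x5}.
Min-cut edges: Plant→x2 (2), Plant→x3 (8); capacity 2 + 8 = 10.

10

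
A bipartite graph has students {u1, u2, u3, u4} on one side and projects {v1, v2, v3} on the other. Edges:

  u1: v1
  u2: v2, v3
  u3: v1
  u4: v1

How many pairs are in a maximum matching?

2

Unit-capacity flow: source→left, listed edges, right→sink; max matching = max flow.
Augmenting path u1→v1 (+1); matched 1.
Augmenting path u2→v2 (+1); matched 2.
No augmenting path remains; maximum matching = 2.
König certificate: {u2, v1} is a vertex cover of size 2 (every listed pair touches it), so no matching can be larger.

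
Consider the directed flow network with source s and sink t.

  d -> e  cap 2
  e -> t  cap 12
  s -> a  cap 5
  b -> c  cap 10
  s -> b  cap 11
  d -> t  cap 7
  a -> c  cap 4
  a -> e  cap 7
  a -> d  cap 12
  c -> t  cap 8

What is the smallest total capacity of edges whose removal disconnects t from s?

13

Augment s→a→c→t: bottleneck 4, flow now 4.
Augment s→a→d→t: bottleneck 1, flow now 5.
Augment s→b→c→t: bottleneck 4, flow now 9.
Augment s→b→c→a→d→t: bottleneck 4, flow now 13. (uses reverse residual edge)
No augmenting path remains; maximum flow = 13.
By max-flow min-cut, the minimum cut capacity equals the max flow.
In the residual graph, reachable from s: {s, b, c}.
Min-cut edges: s→a (5), c→t (8); capacity 5 + 8 = 13.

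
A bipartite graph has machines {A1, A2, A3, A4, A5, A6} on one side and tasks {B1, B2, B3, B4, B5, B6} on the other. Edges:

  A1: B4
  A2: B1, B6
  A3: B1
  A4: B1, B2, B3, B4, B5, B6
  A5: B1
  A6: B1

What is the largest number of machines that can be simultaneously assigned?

4

Unit-capacity flow: source→left, listed edges, right→sink; max matching = max flow.
Augmenting path A1→B4 (+1); matched 1.
Augmenting path A2→B1 (+1); matched 2.
Augmenting path A4→B2 (+1); matched 3.
Augmenting path A3→B1→A2→B6 (+1); matched 4.
No augmenting path remains; maximum matching = 4.
König certificate: {A1, A2, A4, B1} is a vertex cover of size 4 (every listed pair touches it), so no matching can be larger.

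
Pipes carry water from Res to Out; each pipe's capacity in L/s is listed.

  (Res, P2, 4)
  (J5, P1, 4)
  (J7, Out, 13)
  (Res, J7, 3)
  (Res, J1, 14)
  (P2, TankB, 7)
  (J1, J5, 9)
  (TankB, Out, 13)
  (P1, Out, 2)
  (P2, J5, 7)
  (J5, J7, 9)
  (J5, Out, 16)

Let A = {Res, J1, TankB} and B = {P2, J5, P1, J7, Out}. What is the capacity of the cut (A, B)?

Edges leaving {Res, J1, TankB}: Res→P2 (4), Res→J7 (3), J1→J5 (9), TankB→Out (13).
Cut capacity = 4 + 3 + 9 + 13 = 29.

29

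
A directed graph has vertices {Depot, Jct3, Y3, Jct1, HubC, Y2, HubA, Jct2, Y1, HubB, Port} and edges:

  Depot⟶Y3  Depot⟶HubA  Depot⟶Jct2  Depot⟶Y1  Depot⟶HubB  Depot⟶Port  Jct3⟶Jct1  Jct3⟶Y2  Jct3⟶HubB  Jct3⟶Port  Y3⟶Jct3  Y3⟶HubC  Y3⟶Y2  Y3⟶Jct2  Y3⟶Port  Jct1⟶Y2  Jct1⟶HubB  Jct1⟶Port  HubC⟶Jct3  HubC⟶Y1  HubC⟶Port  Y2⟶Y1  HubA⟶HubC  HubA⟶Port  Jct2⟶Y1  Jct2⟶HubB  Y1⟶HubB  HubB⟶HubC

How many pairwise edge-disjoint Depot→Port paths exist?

4

Assign every edge capacity 1; by Menger, the answer equals the max flow.
Path Depot→Port (+1); total 1.
Path Depot→Y3→Port (+1); total 2.
Path Depot→HubA→Port (+1); total 3.
Path Depot→HubB→HubC→Port (+1); total 4.
No residual Depot→Port path; max flow = 4.
Certifying cut of size 4: {Depot→HubA, Depot→Port, Depot→Y3, HubB→HubC}.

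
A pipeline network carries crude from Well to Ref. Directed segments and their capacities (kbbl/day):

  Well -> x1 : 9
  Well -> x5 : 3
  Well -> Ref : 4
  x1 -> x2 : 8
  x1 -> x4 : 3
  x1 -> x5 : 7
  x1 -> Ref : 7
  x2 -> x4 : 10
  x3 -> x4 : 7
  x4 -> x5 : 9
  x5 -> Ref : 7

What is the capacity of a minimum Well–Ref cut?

Augment Well→Ref: bottleneck 4, flow now 4.
Augment Well→x1→Ref: bottleneck 7, flow now 11.
Augment Well→x5→Ref: bottleneck 3, flow now 14.
Augment Well→x1→x5→Ref: bottleneck 2, flow now 16.
No augmenting path remains; maximum flow = 16.
By max-flow min-cut, the minimum cut capacity equals the max flow.
In the residual graph, reachable from Well: {Well}.
Min-cut edges: Well→x1 (9), Well→x5 (3), Well→Ref (4); capacity 9 + 3 + 4 = 16.

16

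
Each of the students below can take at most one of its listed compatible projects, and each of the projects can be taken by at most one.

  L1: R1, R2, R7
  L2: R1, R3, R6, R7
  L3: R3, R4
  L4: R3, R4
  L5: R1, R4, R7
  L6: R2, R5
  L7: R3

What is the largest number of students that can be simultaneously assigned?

Unit-capacity flow: source→left, listed edges, right→sink; max matching = max flow.
Augmenting path L1→R1 (+1); matched 1.
Augmenting path L2→R3 (+1); matched 2.
Augmenting path L3→R4 (+1); matched 3.
Augmenting path L5→R7 (+1); matched 4.
Augmenting path L6→R2 (+1); matched 5.
Augmenting path L4→R3→L2→R6 (+1); matched 6.
No augmenting path remains; maximum matching = 6.
König certificate: {L1, L2, L5, L6, R3, R4} is a vertex cover of size 6 (every listed pair touches it), so no matching can be larger.

6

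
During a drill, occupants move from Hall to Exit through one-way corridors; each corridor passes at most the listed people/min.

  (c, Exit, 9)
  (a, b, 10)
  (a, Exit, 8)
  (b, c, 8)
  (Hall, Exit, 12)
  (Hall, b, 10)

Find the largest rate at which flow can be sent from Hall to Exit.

Augment Hall→Exit: bottleneck 12, flow now 12.
Augment Hall→b→c→Exit: bottleneck 8, flow now 20.
No augmenting path remains; maximum flow = 20.
In the residual graph, reachable from Hall: {Hall, b}.
Min-cut edges: Hall→Exit (12), b→c (8); capacity 12 + 8 = 20.
This cut is saturated, so no flow can exceed 20.

20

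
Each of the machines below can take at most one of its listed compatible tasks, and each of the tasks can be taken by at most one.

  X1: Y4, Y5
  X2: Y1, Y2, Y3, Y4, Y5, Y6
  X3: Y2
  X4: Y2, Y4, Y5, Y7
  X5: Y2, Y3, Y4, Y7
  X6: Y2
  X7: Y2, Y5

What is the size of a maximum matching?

Unit-capacity flow: source→left, listed edges, right→sink; max matching = max flow.
Augmenting path X1→Y4 (+1); matched 1.
Augmenting path X2→Y1 (+1); matched 2.
Augmenting path X3→Y2 (+1); matched 3.
Augmenting path X4→Y5 (+1); matched 4.
Augmenting path X5→Y3 (+1); matched 5.
Augmenting path X7→Y5→X4→Y7 (+1); matched 6.
No augmenting path remains; maximum matching = 6.
König certificate: {X1, X2, X4, X5, X7, Y2} is a vertex cover of size 6 (every listed pair touches it), so no matching can be larger.

6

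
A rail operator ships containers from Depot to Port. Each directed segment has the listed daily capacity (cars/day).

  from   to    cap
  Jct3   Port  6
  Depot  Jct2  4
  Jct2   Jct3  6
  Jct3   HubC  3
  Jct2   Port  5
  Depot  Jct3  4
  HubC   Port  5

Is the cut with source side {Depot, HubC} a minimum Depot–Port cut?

Given cut capacity: 4 + 4 + 5 = 13.
Augment Depot→Jct2→Port: bottleneck 4, flow now 4.
Augment Depot→Jct3→Port: bottleneck 4, flow now 8.
No augmenting path remains; maximum flow = 8.
In the residual graph, reachable from Depot: {Depot}.
Min-cut edges: Depot→Jct2 (4), Depot→Jct3 (4); capacity 4 + 4 = 8.
Cut capacity 13 exceeds the max flow 8, so it is not minimum.

No — its capacity is 13, but the minimum cut has capacity 8.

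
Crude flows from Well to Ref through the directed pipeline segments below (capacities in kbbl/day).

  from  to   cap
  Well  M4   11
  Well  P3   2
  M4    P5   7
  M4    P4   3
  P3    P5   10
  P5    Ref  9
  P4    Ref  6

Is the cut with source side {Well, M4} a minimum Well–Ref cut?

Yes — it is a minimum cut (capacity 12).

Given cut capacity: 2 + 7 + 3 = 12.
Augment Well→M4→P5→Ref: bottleneck 7, flow now 7.
Augment Well→M4→P4→Ref: bottleneck 3, flow now 10.
Augment Well→P3→P5→Ref: bottleneck 2, flow now 12.
No augmenting path remains; maximum flow = 12.
Cut capacity 12 equals the max flow, so it is a minimum cut.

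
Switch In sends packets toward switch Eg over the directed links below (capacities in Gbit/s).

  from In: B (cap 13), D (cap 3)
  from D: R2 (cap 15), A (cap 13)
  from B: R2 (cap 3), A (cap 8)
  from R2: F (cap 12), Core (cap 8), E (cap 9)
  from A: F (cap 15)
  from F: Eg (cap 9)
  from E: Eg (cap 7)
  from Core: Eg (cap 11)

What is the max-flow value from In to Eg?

Augment In→D→R2→F→Eg: bottleneck 3, flow now 3.
Augment In→B→R2→F→Eg: bottleneck 3, flow now 6.
Augment In→B→A→F→Eg: bottleneck 3, flow now 9.
Augment In→B→A→F→R2→E→Eg: bottleneck 5, flow now 14. (uses reverse residual edge)
No augmenting path remains; maximum flow = 14.
In the residual graph, reachable from In: {In, B}.
Min-cut edges: In→D (3), B→R2 (3), B→A (8); capacity 3 + 3 + 8 = 14.
This cut is saturated, so no flow can exceed 14.

14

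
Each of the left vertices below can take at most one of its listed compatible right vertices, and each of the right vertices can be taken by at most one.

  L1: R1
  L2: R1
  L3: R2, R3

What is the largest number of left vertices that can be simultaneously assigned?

2

Unit-capacity flow: source→left, listed edges, right→sink; max matching = max flow.
Augmenting path L1→R1 (+1); matched 1.
Augmenting path L3→R2 (+1); matched 2.
No augmenting path remains; maximum matching = 2.
König certificate: {L3, R1} is a vertex cover of size 2 (every listed pair touches it), so no matching can be larger.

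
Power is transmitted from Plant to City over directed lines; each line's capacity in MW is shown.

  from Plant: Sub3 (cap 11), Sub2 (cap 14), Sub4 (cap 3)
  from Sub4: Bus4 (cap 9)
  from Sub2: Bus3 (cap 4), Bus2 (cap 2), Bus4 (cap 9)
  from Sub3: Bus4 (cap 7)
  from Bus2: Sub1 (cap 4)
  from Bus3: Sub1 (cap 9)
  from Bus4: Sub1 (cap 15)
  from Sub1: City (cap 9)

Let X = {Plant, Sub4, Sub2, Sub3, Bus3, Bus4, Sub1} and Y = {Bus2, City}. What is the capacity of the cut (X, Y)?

11

Edges leaving {Plant, Sub4, Sub2, Sub3, Bus3, Bus4, Sub1}: Sub2→Bus2 (2), Sub1→City (9).
Cut capacity = 2 + 9 = 11.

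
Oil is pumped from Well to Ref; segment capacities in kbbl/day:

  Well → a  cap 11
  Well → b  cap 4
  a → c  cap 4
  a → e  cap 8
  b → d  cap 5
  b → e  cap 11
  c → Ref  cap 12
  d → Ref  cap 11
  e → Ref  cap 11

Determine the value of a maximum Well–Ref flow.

Augment Well→a→c→Ref: bottleneck 4, flow now 4.
Augment Well→a→e→Ref: bottleneck 7, flow now 11.
Augment Well→b→d→Ref: bottleneck 4, flow now 15.
No augmenting path remains; maximum flow = 15.
In the residual graph, reachable from Well: {Well}.
Min-cut edges: Well→a (11), Well→b (4); capacity 11 + 4 = 15.
This cut is saturated, so no flow can exceed 15.

15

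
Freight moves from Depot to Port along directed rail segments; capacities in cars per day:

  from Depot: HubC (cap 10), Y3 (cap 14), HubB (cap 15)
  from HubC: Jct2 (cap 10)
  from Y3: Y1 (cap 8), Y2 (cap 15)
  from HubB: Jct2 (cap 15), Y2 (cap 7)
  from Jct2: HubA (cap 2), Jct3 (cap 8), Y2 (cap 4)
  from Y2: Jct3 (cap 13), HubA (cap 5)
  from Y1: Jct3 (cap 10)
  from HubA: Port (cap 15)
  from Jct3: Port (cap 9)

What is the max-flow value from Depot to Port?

Augment Depot→HubC→Jct2→HubA→Port: bottleneck 2, flow now 2.
Augment Depot→HubC→Jct2→Jct3→Port: bottleneck 8, flow now 10.
Augment Depot→Y3→Y2→HubA→Port: bottleneck 5, flow now 15.
Augment Depot→Y3→Y2→Jct3→Port: bottleneck 1, flow now 16.
No augmenting path remains; maximum flow = 16.
In the residual graph, reachable from Depot: {Depot, HubC, Y3, HubB, Jct2, Y2, Y1, Jct3}.
Min-cut edges: Jct2→HubA (2), Y2→HubA (5), Jct3→Port (9); capacity 2 + 5 + 9 = 16.
This cut is saturated, so no flow can exceed 16.

16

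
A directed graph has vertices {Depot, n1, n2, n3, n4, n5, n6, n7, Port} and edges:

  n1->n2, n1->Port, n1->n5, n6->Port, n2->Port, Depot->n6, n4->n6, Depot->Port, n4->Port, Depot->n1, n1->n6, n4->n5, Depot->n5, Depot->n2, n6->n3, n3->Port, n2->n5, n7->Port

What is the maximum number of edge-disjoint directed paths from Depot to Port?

Assign every edge capacity 1; by Menger, the answer equals the max flow.
Path Depot→Port (+1); total 1.
Path Depot→n1→Port (+1); total 2.
Path Depot→n2→Port (+1); total 3.
Path Depot→n6→Port (+1); total 4.
No residual Depot→Port path; max flow = 4.
Certifying cut of size 4: {Depot→Port, Depot→n1, Depot→n2, Depot→n6}.

4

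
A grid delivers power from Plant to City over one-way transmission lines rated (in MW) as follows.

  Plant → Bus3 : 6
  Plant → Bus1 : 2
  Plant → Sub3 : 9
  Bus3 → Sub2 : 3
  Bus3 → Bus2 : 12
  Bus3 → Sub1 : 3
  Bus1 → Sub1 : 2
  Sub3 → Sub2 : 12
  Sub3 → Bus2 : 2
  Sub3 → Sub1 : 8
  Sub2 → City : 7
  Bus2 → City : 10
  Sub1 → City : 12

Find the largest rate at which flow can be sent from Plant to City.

Augment Plant→Bus3→Sub2→City: bottleneck 3, flow now 3.
Augment Plant→Bus3→Bus2→City: bottleneck 3, flow now 6.
Augment Plant→Bus1→Sub1→City: bottleneck 2, flow now 8.
Augment Plant→Sub3→Sub2→City: bottleneck 4, flow now 12.
Augment Plant→Sub3→Bus2→City: bottleneck 2, flow now 14.
Augment Plant→Sub3→Sub1→City: bottleneck 3, flow now 17.
No augmenting path remains; maximum flow = 17.
In the residual graph, reachable from Plant: {Plant}.
Min-cut edges: Plant→Bus3 (6), Plant→Bus1 (2), Plant→Sub3 (9); capacity 6 + 2 + 9 = 17.
This cut is saturated, so no flow can exceed 17.

17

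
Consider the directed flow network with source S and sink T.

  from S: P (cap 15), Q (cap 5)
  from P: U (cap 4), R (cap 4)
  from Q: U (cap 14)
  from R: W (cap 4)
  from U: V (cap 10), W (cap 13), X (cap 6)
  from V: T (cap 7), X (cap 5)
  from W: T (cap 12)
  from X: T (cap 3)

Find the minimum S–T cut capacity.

13

Augment S→P→R→W→T: bottleneck 4, flow now 4.
Augment S→P→U→V→T: bottleneck 4, flow now 8.
Augment S→Q→U→V→T: bottleneck 3, flow now 11.
Augment S→Q→U→W→T: bottleneck 2, flow now 13.
No augmenting path remains; maximum flow = 13.
By max-flow min-cut, the minimum cut capacity equals the max flow.
In the residual graph, reachable from S: {S, P}.
Min-cut edges: S→Q (5), P→R (4), P→U (4); capacity 5 + 4 + 4 = 13.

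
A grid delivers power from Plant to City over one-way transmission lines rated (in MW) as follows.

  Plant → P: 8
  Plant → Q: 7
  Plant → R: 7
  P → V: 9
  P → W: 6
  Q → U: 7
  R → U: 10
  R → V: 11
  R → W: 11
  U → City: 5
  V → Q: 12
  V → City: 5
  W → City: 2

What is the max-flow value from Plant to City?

12

Augment Plant→P→V→City: bottleneck 5, flow now 5.
Augment Plant→P→W→City: bottleneck 2, flow now 7.
Augment Plant→Q→U→City: bottleneck 5, flow now 12.
No augmenting path remains; maximum flow = 12.
In the residual graph, reachable from Plant: {Plant, P, Q, R, U, V, W}.
Min-cut edges: U→City (5), V→City (5), W→City (2); capacity 5 + 5 + 2 = 12.
This cut is saturated, so no flow can exceed 12.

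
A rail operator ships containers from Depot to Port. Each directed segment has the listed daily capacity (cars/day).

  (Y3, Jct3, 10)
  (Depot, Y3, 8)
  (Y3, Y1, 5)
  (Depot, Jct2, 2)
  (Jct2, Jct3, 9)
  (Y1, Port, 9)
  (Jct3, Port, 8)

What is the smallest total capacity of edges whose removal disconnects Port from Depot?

Augment Depot→Jct2→Jct3→Port: bottleneck 2, flow now 2.
Augment Depot→Y3→Y1→Port: bottleneck 5, flow now 7.
Augment Depot→Y3→Jct3→Port: bottleneck 3, flow now 10.
No augmenting path remains; maximum flow = 10.
By max-flow min-cut, the minimum cut capacity equals the max flow.
In the residual graph, reachable from Depot: {Depot}.
Min-cut edges: Depot→Jct2 (2), Depot→Y3 (8); capacity 2 + 8 = 10.

10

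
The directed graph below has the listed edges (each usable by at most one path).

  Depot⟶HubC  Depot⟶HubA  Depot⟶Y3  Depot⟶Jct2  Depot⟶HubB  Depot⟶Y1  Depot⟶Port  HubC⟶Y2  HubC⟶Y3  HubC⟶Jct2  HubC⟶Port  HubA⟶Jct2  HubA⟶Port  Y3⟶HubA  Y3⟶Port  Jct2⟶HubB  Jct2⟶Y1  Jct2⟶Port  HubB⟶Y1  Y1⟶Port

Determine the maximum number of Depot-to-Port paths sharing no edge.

6

Assign every edge capacity 1; by Menger, the answer equals the max flow.
Path Depot→Port (+1); total 1.
Path Depot→HubC→Port (+1); total 2.
Path Depot→HubA→Port (+1); total 3.
Path Depot→Y3→Port (+1); total 4.
Path Depot→Jct2→Port (+1); total 5.
Path Depot→Y1→Port (+1); total 6.
No residual Depot→Port path; max flow = 6.
Certifying cut of size 6: {Depot→HubA, Depot→HubC, Depot→Jct2, Depot→Port, Depot→Y3, Y1→Port}.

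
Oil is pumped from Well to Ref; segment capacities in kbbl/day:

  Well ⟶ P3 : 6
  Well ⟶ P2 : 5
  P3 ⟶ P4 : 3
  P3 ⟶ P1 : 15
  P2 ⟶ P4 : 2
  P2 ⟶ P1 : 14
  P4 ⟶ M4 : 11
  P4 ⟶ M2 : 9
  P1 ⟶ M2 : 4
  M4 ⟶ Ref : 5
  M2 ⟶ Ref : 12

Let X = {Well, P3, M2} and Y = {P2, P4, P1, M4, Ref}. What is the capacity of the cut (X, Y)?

Edges leaving {Well, P3, M2}: Well→P2 (5), P3→P4 (3), P3→P1 (15), M2→Ref (12).
Cut capacity = 5 + 3 + 15 + 12 = 35.

35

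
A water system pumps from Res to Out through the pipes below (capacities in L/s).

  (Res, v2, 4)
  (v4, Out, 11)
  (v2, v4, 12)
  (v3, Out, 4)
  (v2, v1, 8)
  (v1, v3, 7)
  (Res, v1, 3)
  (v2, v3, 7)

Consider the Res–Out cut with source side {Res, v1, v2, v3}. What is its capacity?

16

Edges leaving {Res, v1, v2, v3}: v2→v4 (12), v3→Out (4).
Cut capacity = 12 + 4 = 16.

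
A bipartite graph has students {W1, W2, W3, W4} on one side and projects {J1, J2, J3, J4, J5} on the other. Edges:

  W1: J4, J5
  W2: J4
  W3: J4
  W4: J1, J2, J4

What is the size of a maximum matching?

3

Unit-capacity flow: source→left, listed edges, right→sink; max matching = max flow.
Augmenting path W1→J4 (+1); matched 1.
Augmenting path W4→J1 (+1); matched 2.
Augmenting path W2→J4→W1→J5 (+1); matched 3.
No augmenting path remains; maximum matching = 3.
König certificate: {W1, W4, J4} is a vertex cover of size 3 (every listed pair touches it), so no matching can be larger.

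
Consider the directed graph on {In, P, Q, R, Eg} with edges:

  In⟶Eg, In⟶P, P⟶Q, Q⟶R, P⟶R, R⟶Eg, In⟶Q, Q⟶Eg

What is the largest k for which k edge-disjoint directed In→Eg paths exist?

3

Assign every edge capacity 1; by Menger, the answer equals the max flow.
Path In→Eg (+1); total 1.
Path In→Q→Eg (+1); total 2.
Path In→P→R→Eg (+1); total 3.
No residual In→Eg path; max flow = 3.
Certifying cut of size 3: {In→Eg, In→P, In→Q}.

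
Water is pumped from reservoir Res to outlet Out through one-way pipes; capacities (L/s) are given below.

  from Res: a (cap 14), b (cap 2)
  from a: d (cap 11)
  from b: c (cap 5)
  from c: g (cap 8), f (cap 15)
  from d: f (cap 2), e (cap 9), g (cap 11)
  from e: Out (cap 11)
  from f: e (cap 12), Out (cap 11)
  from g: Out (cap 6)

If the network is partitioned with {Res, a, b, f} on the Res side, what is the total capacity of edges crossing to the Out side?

39

Edges leaving {Res, a, b, f}: a→d (11), b→c (5), f→e (12), f→Out (11).
Cut capacity = 11 + 5 + 12 + 11 = 39.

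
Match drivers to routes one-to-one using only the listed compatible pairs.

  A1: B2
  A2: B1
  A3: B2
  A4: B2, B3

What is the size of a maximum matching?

3

Unit-capacity flow: source→left, listed edges, right→sink; max matching = max flow.
Augmenting path A1→B2 (+1); matched 1.
Augmenting path A2→B1 (+1); matched 2.
Augmenting path A4→B3 (+1); matched 3.
No augmenting path remains; maximum matching = 3.
König certificate: {A2, A4, B2} is a vertex cover of size 3 (every listed pair touches it), so no matching can be larger.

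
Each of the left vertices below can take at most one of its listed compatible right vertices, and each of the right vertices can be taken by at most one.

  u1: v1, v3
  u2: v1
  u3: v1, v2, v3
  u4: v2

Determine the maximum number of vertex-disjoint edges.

Unit-capacity flow: source→left, listed edges, right→sink; max matching = max flow.
Augmenting path u1→v1 (+1); matched 1.
Augmenting path u3→v2 (+1); matched 2.
Augmenting path u2→v1→u1→v3 (+1); matched 3.
No augmenting path remains; maximum matching = 3.
König certificate: {v1, v2, v3} is a vertex cover of size 3 (every listed pair touches it), so no matching can be larger.

3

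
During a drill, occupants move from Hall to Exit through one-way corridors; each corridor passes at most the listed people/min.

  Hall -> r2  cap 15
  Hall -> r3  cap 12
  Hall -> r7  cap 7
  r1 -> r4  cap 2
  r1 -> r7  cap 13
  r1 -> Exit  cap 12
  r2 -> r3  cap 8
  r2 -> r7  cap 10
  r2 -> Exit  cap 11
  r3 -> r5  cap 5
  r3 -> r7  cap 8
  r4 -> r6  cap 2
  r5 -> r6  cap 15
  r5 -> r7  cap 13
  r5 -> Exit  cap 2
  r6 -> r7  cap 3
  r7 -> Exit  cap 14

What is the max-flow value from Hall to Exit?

27

Augment Hall→r2→Exit: bottleneck 11, flow now 11.
Augment Hall→r7→Exit: bottleneck 7, flow now 18.
Augment Hall→r2→r7→Exit: bottleneck 4, flow now 22.
Augment Hall→r3→r5→Exit: bottleneck 2, flow now 24.
Augment Hall→r3→r7→Exit: bottleneck 3, flow now 27.
No augmenting path remains; maximum flow = 27.
In the residual graph, reachable from Hall: {Hall, r2, r3, r5, r6, r7}.
Min-cut edges: r2→Exit (11), r5→Exit (2), r7→Exit (14); capacity 11 + 2 + 14 = 27.
This cut is saturated, so no flow can exceed 27.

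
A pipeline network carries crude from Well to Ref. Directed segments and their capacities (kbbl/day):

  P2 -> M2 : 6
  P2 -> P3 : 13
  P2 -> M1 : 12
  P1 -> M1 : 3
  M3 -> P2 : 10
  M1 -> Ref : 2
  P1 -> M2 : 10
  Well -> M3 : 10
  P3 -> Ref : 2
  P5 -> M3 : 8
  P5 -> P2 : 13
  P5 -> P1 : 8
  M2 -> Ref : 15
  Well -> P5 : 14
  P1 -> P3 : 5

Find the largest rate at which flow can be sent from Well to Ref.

18

Augment Well→M3→P2→P3→Ref: bottleneck 2, flow now 2.
Augment Well→M3→P2→M1→Ref: bottleneck 2, flow now 4.
Augment Well→M3→P2→M2→Ref: bottleneck 6, flow now 10.
Augment Well→P5→P1→M2→Ref: bottleneck 8, flow now 18.
No augmenting path remains; maximum flow = 18.
In the residual graph, reachable from Well: {Well, M3, P5, P2, P3, M1}.
Min-cut edges: P5→P1 (8), P2→M2 (6), P3→Ref (2), M1→Ref (2); capacity 8 + 6 + 2 + 2 = 18.
This cut is saturated, so no flow can exceed 18.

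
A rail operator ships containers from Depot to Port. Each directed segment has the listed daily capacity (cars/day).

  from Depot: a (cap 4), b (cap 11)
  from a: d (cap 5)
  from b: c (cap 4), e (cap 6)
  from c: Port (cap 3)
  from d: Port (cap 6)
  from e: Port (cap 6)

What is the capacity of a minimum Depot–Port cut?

13

Augment Depot→a→d→Port: bottleneck 4, flow now 4.
Augment Depot→b→c→Port: bottleneck 3, flow now 7.
Augment Depot→b→e→Port: bottleneck 6, flow now 13.
No augmenting path remains; maximum flow = 13.
By max-flow min-cut, the minimum cut capacity equals the max flow.
In the residual graph, reachable from Depot: {Depot, b, c}.
Min-cut edges: Depot→a (4), b→e (6), c→Port (3); capacity 4 + 6 + 3 = 13.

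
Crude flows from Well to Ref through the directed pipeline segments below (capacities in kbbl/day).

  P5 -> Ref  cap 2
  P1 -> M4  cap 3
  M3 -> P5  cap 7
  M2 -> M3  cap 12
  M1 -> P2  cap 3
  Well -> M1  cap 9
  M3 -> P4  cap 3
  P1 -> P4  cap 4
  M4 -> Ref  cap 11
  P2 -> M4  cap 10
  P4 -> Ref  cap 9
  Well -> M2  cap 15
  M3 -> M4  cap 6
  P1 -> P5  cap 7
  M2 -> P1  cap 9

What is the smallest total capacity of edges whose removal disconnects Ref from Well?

Augment Well→M2→P1→P5→Ref: bottleneck 2, flow now 2.
Augment Well→M2→P1→M4→Ref: bottleneck 3, flow now 5.
Augment Well→M2→P1→P4→Ref: bottleneck 4, flow now 9.
Augment Well→M2→M3→M4→Ref: bottleneck 6, flow now 15.
Augment Well→M1→P2→M4→Ref: bottleneck 2, flow now 17.
Augment Well→M1→P2→M4→M3→P4→Ref: bottleneck 1, flow now 18. (uses reverse residual edge)
No augmenting path remains; maximum flow = 18.
By max-flow min-cut, the minimum cut capacity equals the max flow.
In the residual graph, reachable from Well: {Well, M1}.
Min-cut edges: Well→M2 (15), M1→P2 (3); capacity 15 + 3 = 18.

18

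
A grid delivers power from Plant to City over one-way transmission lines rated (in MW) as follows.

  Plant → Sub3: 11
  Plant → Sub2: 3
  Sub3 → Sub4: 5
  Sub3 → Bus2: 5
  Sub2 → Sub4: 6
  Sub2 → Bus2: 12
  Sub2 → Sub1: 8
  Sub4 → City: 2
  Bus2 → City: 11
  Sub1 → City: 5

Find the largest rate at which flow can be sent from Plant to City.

Augment Plant→Sub3→Sub4→City: bottleneck 2, flow now 2.
Augment Plant→Sub3→Bus2→City: bottleneck 5, flow now 7.
Augment Plant→Sub2→Bus2→City: bottleneck 3, flow now 10.
No augmenting path remains; maximum flow = 10.
In the residual graph, reachable from Plant: {Plant, Sub3, Sub4}.
Min-cut edges: Plant→Sub2 (3), Sub3→Bus2 (5), Sub4→City (2); capacity 3 + 5 + 2 = 10.
This cut is saturated, so no flow can exceed 10.

10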